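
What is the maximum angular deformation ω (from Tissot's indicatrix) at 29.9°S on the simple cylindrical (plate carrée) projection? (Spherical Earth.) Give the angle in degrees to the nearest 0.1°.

In the plate carrée (x = Rλ, y = Rφ), meridians are true-scale (h = 1) and parallels are stretched by k = sec φ.
At 29.9°: h = 1.000, k = 1.154; principal scales a = 1.154, b = 1.000.
sin(ω/2) = (a − b)/(a + b) = 0.1535/2.154 = 0.07130, so ω = 2 arcsin(0.07130) ≈ 8.2°.

8.2°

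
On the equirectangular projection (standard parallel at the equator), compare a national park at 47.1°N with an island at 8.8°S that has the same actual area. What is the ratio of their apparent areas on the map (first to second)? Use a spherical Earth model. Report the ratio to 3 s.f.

Plate carrée maps x = Rλ, y = Rφ. The meridian scale is h = 1 and the parallel scale is k = 1/cos φ = sec φ.
Areal scale at 47.1°: h·k = 1.000 × 1.469 = 1.469.
Areal scale at 8.8°: h·k = 1.000 × 1.012 = 1.012.
Ratio = 1.469/1.012 ≈ 1.45.

1.45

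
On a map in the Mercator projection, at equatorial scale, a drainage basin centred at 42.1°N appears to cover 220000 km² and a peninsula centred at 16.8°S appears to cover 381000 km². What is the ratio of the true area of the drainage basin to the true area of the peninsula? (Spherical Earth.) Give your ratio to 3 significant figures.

0.347

Mercator's areal exaggeration is sec²φ; hence true area = (apparent area) · cos²φ.
True area of drainage basin: 220000 × cos²(42.1°) = 220000 × 0.5505 = 121100 km².
True area of peninsula: 381000 × cos²(16.8°) = 381000 × 0.9165 = 349200 km².
Ratio = 121100 / 349200 ≈ 0.347.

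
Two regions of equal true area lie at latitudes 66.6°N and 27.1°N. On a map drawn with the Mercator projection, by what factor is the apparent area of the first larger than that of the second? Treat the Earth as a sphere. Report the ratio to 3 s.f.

Mercator is conformal with k = sec φ, so areal scale = k² = sec²φ.
At 66.6°: sec²(66.6°) = 1/0.3971² = 6.340.
At 27.1°: sec²(27.1°) = 1/0.8902² = 1.262.
Ratio = 6.340/1.262 = cos²(27.1°)/cos²(66.6°) ≈ 5.02.

5.02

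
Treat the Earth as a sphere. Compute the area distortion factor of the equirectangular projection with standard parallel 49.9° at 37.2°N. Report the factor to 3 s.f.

0.809

In the equirectangular projection with standard parallel φ₀ = 49.9° (x = Rλ cos φ₀, y = Rφ), meridians are true-scale (h = 1) and the parallel scale is k = cos φ₀ / cos φ.
Areal scale = h·k = 1 × cos φ₀ / cos φ; at 37.2°, h = 1.000, k = 0.8087, so h·k = 0.8087.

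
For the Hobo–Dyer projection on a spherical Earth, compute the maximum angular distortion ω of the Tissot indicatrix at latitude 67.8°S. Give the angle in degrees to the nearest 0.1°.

The Hobo–Dyer projection is cylindrical equal-area with φ₀ = 37.5°. Cylindrical equal-area (φ₀ = 37.5°): h = cos φ / cos 37.5° along meridians, k = cos 37.5° / cos φ along parallels; h·k = 1.
At 67.8°: h = 0.4763, k = 2.100; principal scales a = 2.100, b = 0.4763.
sin(ω/2) = (a − b)/(a + b) = 1.623/2.576 = 0.6302, so ω = 2 arcsin(0.6302) ≈ 78.1°.

78.1°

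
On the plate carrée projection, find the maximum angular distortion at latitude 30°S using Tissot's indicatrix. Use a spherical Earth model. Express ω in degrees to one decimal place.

For the equirectangular projection with φ₀ = 0 (plate carrée), h = 1 along meridians and k = sec φ along parallels.
At 30°: h = 1.000, k = 1.155; principal scales a = 1.155, b = 1.000.
sin(ω/2) = (a − b)/(a + b) = 0.1547/2.155 = 0.07180, so ω = 2 arcsin(0.07180) ≈ 8.2°.

8.2°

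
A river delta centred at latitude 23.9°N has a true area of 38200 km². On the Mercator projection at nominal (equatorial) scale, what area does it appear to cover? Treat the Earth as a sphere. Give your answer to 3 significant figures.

45700 km²

For Mercator, h = k = sec φ (a conformal cylindrical projection has a single point scale, 1/cos φ).
Areal scale = k² = sec²φ = 1/cos²(23.9°) = 1/0.9143² = 1.196.
Apparent area = 38200 × 1.196 ≈ 45700 km².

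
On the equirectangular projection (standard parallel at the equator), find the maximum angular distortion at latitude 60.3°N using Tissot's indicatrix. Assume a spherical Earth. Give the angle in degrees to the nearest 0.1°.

In the plate carrée (x = Rλ, y = Rφ), meridians are true-scale (h = 1) and parallels are stretched by k = sec φ.
At 60.3°: h = 1.000, k = 2.018; principal scales a = 2.018, b = 1.000.
sin(ω/2) = (a − b)/(a + b) = 1.018/3.018 = 0.3374, so ω = 2 arcsin(0.3374) ≈ 39.4°.

39.4°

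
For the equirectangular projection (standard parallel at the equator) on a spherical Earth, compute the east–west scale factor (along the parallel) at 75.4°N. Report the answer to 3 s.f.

For the equirectangular projection with φ₀ = 0 (plate carrée), h = 1 along meridians and k = sec φ along parallels.
k = 1/cos 75.4° = 1/0.2521 = 3.967.

3.97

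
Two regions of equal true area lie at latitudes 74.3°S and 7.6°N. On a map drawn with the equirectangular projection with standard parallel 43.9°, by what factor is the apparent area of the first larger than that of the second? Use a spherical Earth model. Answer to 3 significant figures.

3.66

The equidistant cylindrical projection with φ₀ = 43.9° has h = 1 (meridians true) and k = cos φ₀ / cos φ along parallels.
Areal scale at 74.3°: h·k = 1.000 × 2.663 = 2.663.
Areal scale at 7.6°: h·k = 1.000 × 0.7269 = 0.7269.
Ratio = 2.663/0.7269 ≈ 3.66.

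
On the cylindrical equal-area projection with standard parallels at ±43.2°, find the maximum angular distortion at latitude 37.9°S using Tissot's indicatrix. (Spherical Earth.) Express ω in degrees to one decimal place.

9.1°

Cylindrical equal-area (φ₀ = 43.2°): h = cos φ / cos 43.2° along meridians, k = cos 43.2° / cos φ along parallels; h·k = 1.
At 37.9°: h = 1.082, k = 0.9238; principal scales a = 1.082, b = 0.9238.
sin(ω/2) = (a − b)/(a + b) = 0.1587/2.006 = 0.07908, so ω = 2 arcsin(0.07908) ≈ 9.1°.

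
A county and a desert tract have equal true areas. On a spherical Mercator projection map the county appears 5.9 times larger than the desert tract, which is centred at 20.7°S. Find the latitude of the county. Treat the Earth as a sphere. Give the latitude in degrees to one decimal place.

67.3°

On Mercator, (apparent₁)/(apparent₂) = sec²φ₁ / sec²φ₂ when true areas are equal.
cos²φ₂ / cos²φ₁ = 5.9  ⇒  cos φ₁ = cos 20.7° / √5.9 = 0.9354/2.429 = 0.3851.
φ₁ = arccos(0.3851) ≈ 67.3°.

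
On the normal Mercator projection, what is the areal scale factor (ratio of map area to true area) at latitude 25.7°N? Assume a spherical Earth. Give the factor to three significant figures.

1.23

For Mercator, h = k = sec φ (a conformal cylindrical projection has a single point scale, 1/cos φ).
Areal scale = k² = sec²φ = 1/cos²(25.7°) = 1/0.9011² = 1.232.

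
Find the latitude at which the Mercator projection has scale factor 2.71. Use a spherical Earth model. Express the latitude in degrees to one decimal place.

68.3°

Mercator scale is k = sec φ = 1/cos φ.
1/cos φ = 2.71  ⇒  cos φ = 0.3690  ⇒  φ = arccos(0.3690) ≈ 68.3°.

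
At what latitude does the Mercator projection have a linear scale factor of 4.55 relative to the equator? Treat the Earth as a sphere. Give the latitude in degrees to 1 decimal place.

Mercator scale is k = sec φ = 1/cos φ.
1/cos φ = 4.55  ⇒  cos φ = 0.2198  ⇒  φ = arccos(0.2198) ≈ 77.3°.

77.3°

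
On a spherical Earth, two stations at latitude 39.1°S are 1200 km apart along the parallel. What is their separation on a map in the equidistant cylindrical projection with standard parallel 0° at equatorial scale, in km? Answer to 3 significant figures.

In the plate carrée (x = Rλ, y = Rφ), meridians are true-scale (h = 1) and parallels are stretched by k = sec φ.
Along the parallel, k = sec 39.1° = 1/0.7760 = 1.289.
Map distance = 1200 × 1.289 ≈ 1550 km.

1550 km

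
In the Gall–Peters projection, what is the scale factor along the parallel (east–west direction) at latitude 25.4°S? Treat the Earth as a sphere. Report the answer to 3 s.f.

The Gall–Peters projection is cylindrical equal-area with φ₀ = 45°. A cylindrical equal-area projection with standard parallel φ₀ has meridian scale h = cos φ / cos φ₀ and parallel scale k = cos φ₀ / cos φ (so areas are preserved, h·k = 1).
k = cos 45° / cos 25.4° = 0.7071/0.9033 = 0.7828.

0.783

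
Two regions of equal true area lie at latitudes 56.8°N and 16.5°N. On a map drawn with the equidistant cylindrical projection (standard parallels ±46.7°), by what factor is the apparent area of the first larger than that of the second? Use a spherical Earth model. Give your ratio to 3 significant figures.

1.75

In the equirectangular projection with standard parallel φ₀ = 46.7° (x = Rλ cos φ₀, y = Rφ), meridians are true-scale (h = 1) and the parallel scale is k = cos φ₀ / cos φ.
Areal scale at 56.8°: h·k = 1.000 × 1.252 = 1.252.
Areal scale at 16.5°: h·k = 1.000 × 0.7153 = 0.7153.
Ratio = 1.252/0.7153 ≈ 1.75.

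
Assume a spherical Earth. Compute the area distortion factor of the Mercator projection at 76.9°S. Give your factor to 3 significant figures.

For Mercator, h = k = sec φ (a conformal cylindrical projection has a single point scale, 1/cos φ).
Areal scale = k² = sec²φ = 1/cos²(76.9°) = 1/0.2267² = 19.47.

19.5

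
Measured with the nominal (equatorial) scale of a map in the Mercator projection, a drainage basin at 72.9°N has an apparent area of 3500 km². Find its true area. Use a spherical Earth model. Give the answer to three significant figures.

For Mercator, h = k = sec φ (a conformal cylindrical projection has a single point scale, 1/cos φ).
Areal scale = k² = sec²φ = 1/cos²(72.9°) = 1/0.2940² = 11.57.
True area = apparent / (areal scale) = 3500 / 11.57 ≈ 303 km².

303 km²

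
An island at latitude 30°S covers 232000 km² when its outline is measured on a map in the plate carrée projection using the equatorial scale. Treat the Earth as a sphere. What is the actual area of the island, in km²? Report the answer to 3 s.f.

201000 km²

Plate carrée maps x = Rλ, y = Rφ. The meridian scale is h = 1 and the parallel scale is k = 1/cos φ = sec φ.
Areal scale = h·k = 1 × sec φ; at 30°, h = 1.000, k = 1.155, so h·k = 1.155.
True area = apparent / (areal scale) = 232000 / 1.155 ≈ 201000 km².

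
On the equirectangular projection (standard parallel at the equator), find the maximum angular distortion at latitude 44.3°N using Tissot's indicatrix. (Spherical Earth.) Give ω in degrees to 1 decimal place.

19.1°

Plate carrée maps x = Rλ, y = Rφ. The meridian scale is h = 1 and the parallel scale is k = 1/cos φ = sec φ.
At 44.3°: h = 1.000, k = 1.397; principal scales a = 1.397, b = 1.000.
sin(ω/2) = (a − b)/(a + b) = 0.3972/2.397 = 0.1657, so ω = 2 arcsin(0.1657) ≈ 19.1°.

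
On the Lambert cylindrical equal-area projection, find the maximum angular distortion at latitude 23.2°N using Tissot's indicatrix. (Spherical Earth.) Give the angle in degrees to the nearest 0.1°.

9.7°

The Lambert cylindrical equal-area projection is the cylindrical equal-area projection with its standard parallel at the equator (φ₀ = 0). Cylindrical equal-area (φ₀ = 0°): h = cos φ / cos 0° along meridians, k = cos 0° / cos φ along parallels; h·k = 1.
At 23.2°: h = 0.9191, k = 1.088; principal scales a = 1.088, b = 0.9191.
sin(ω/2) = (a − b)/(a + b) = 0.1688/2.007 = 0.08412, so ω = 2 arcsin(0.08412) ≈ 9.7°.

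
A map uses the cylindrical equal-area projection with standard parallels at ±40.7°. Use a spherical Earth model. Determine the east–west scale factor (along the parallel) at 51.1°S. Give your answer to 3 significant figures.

1.21

For cylindrical equal-area with standard parallel φ₀, h = cos φ / cos φ₀ and k = cos φ₀ / cos φ, so h·k = 1.
k = cos 40.7° / cos 51.1° = 0.7581/0.6280 = 1.207.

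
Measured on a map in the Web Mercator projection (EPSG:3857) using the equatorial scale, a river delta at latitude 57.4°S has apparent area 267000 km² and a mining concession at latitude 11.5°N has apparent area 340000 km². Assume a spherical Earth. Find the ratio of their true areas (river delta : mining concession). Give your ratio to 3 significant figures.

Mercator's areal exaggeration is sec²φ; hence true area = (apparent area) · cos²φ.
True area of river delta: 267000 × cos²(57.4°) = 267000 × 0.2903 = 77500 km².
True area of mining concession: 340000 × cos²(11.5°) = 340000 × 0.9603 = 326500 km².
Ratio = 77500 / 326500 ≈ 0.237.

0.237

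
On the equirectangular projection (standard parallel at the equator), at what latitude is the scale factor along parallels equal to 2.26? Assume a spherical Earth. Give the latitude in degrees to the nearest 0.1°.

Plate carrée: h = 1, k = sec φ along parallels.
sec φ = 2.26  ⇒  cos φ = 0.4425  ⇒  φ ≈ 63.7°.

63.7°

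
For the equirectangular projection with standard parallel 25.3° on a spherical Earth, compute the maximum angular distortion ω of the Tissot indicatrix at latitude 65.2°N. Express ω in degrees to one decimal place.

43.0°

In the equirectangular projection with standard parallel φ₀ = 25.3° (x = Rλ cos φ₀, y = Rφ), meridians are true-scale (h = 1) and the parallel scale is k = cos φ₀ / cos φ.
At 65.2°: h = 1.000, k = 2.155; principal scales a = 2.155, b = 1.000.
sin(ω/2) = (a − b)/(a + b) = 1.155/3.155 = 0.3662, so ω = 2 arcsin(0.3662) ≈ 43.0°.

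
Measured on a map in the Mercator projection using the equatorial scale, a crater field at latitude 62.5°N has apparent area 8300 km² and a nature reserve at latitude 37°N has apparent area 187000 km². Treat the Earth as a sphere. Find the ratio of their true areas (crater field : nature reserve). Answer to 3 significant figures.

0.0148

Mercator's areal exaggeration is sec²φ; hence true area = (apparent area) · cos²φ.
True area of crater field: 8300 × cos²(62.5°) = 8300 × 0.2132 = 1770 km².
True area of nature reserve: 187000 × cos²(37°) = 187000 × 0.6378 = 119300 km².
Ratio = 1770 / 119300 ≈ 0.0148.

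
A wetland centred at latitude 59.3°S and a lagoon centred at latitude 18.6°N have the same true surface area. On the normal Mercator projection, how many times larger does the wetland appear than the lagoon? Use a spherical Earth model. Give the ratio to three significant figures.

3.45

On Mercator, area is exaggerated by sec²φ = 1/cos²φ.
At 59.3°: sec²(59.3°) = 1/0.5105² = 3.837.
At 18.6°: sec²(18.6°) = 1/0.9478² = 1.113.
Ratio = 3.837/1.113 = cos²(18.6°)/cos²(59.3°) ≈ 3.45.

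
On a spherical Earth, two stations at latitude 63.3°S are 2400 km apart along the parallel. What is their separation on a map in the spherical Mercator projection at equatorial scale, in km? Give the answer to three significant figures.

5340 km

Mercator is conformal, so the point scale is isotropic: h = k = sec φ = 1/cos φ.
Along the parallel, k = sec 63.3° = 1/0.4493 = 2.226.
Map distance = 2400 × 2.226 ≈ 5340 km.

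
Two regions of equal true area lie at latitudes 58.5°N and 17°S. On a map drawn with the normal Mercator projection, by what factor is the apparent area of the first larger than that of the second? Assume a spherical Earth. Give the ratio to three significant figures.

3.35

On Mercator, area is exaggerated by sec²φ = 1/cos²φ.
At 58.5°: sec²(58.5°) = 1/0.5225² = 3.663.
At 17°: sec²(17°) = 1/0.9563² = 1.093.
Ratio = 3.663/1.093 = cos²(17°)/cos²(58.5°) ≈ 3.35.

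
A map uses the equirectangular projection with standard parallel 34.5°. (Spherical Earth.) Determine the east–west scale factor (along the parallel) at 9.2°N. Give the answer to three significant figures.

0.835

The equidistant cylindrical projection with φ₀ = 34.5° has h = 1 (meridians true) and k = cos φ₀ / cos φ along parallels.
k = cos 34.5° / cos 9.2° = 0.8241/0.9871 = 0.8349.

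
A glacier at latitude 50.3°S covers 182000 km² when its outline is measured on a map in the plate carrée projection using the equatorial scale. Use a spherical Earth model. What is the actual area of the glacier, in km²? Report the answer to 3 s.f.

116000 km²

For the equirectangular projection with φ₀ = 0 (plate carrée), h = 1 along meridians and k = sec φ along parallels.
Areal scale = h·k = 1 × sec φ; at 50.3°, h = 1.000, k = 1.566, so h·k = 1.566.
True area = apparent / (areal scale) = 182000 / 1.566 ≈ 116000 km².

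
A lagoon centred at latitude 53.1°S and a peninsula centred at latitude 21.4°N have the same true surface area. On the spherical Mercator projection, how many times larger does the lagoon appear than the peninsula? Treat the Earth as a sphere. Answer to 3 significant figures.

Mercator areal scale is sec²φ.
At 53.1°: sec²(53.1°) = 1/0.6004² = 2.774.
At 21.4°: sec²(21.4°) = 1/0.9311² = 1.154.
Ratio = 2.774/1.154 = cos²(21.4°)/cos²(53.1°) ≈ 2.40.

2.40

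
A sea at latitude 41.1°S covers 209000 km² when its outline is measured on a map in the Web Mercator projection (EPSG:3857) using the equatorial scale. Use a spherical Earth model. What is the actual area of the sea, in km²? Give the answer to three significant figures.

119000 km²

Mercator is conformal, so the point scale is isotropic: h = k = sec φ = 1/cos φ.
Areal scale = k² = sec²φ = 1/cos²(41.1°) = 1/0.7536² = 1.761.
True area = apparent / (areal scale) = 209000 / 1.761 ≈ 119000 km².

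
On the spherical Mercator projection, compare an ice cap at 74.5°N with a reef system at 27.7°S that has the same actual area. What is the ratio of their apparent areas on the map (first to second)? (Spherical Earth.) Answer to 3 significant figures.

11.0

Mercator areal scale is sec²φ.
At 74.5°: sec²(74.5°) = 1/0.2672² = 14.00.
At 27.7°: sec²(27.7°) = 1/0.8854² = 1.276.
Ratio = 14.00/1.276 = cos²(27.7°)/cos²(74.5°) ≈ 11.0.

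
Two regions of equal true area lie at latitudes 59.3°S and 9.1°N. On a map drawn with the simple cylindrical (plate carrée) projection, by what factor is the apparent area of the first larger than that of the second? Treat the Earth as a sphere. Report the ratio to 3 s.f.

In the plate carrée (x = Rλ, y = Rφ), meridians are true-scale (h = 1) and parallels are stretched by k = sec φ.
Areal scale at 59.3°: h·k = 1.000 × 1.959 = 1.959.
Areal scale at 9.1°: h·k = 1.000 × 1.013 = 1.013.
Ratio = 1.959/1.013 ≈ 1.93.

1.93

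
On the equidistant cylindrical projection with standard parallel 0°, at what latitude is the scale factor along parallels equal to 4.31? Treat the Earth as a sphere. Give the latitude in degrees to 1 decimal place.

Plate carrée: h = 1, k = sec φ along parallels.
sec φ = 4.31  ⇒  cos φ = 0.2320  ⇒  φ ≈ 76.6°.

76.6°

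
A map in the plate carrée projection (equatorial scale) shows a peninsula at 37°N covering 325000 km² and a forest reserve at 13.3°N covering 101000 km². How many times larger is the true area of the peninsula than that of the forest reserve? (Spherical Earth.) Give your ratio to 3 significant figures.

2.64

On the plate carrée, areal scale = h·k = 1 × sec φ, so true area = apparent × cos φ.
True area of peninsula: 325000 × cos(37°) = 325000 × 0.7986 = 259600 km².
True area of forest reserve: 101000 × cos(13.3°) = 101000 × 0.9732 = 98290 km².
Ratio = 259600 / 98290 ≈ 2.64.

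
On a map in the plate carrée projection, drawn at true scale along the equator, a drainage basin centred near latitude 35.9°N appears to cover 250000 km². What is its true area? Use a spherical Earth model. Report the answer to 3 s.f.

203000 km²

In the plate carrée (x = Rλ, y = Rφ), meridians are true-scale (h = 1) and parallels are stretched by k = sec φ.
Areal scale = h·k = 1 × sec φ; at 35.9°, h = 1.000, k = 1.235, so h·k = 1.235.
True area = apparent / (areal scale) = 250000 / 1.235 ≈ 203000 km².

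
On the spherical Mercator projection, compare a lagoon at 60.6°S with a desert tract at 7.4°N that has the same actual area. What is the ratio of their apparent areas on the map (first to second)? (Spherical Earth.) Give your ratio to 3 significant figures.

Mercator areal scale is sec²φ.
At 60.6°: sec²(60.6°) = 1/0.4909² = 4.150.
At 7.4°: sec²(7.4°) = 1/0.9917² = 1.017.
Ratio = 4.150/1.017 = cos²(7.4°)/cos²(60.6°) ≈ 4.08.

4.08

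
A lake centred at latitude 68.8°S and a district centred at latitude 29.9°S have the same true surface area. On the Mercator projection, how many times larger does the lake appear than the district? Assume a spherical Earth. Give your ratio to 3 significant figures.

5.75

Mercator areal scale is sec²φ.
At 68.8°: sec²(68.8°) = 1/0.3616² = 7.647.
At 29.9°: sec²(29.9°) = 1/0.8669² = 1.331.
Ratio = 7.647/1.331 = cos²(29.9°)/cos²(68.8°) ≈ 5.75.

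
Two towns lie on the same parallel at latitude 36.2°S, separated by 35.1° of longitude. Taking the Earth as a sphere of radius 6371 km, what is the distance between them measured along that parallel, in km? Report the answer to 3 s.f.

3150 km

Arc length along a parallel = R cos φ · Δλ (with Δλ in radians).
= 6371 × cos 36.2° × (35.1° × π/180) = 6371 × 0.8070 × 0.6126 ≈ 3150 km.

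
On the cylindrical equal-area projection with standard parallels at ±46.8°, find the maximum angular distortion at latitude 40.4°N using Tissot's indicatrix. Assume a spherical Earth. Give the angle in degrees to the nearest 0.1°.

Cylindrical equal-area (φ₀ = 46.8°): h = cos φ / cos 46.8° along meridians, k = cos 46.8° / cos φ along parallels; h·k = 1.
At 40.4°: h = 1.112, k = 0.8989; principal scales a = 1.112, b = 0.8989.
sin(ω/2) = (a − b)/(a + b) = 0.2136/2.011 = 0.1062, so ω = 2 arcsin(0.1062) ≈ 12.2°.

12.2°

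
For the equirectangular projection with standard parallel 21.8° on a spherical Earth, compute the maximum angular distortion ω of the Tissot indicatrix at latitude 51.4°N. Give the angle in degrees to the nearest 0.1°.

With standard parallel φ₀ = 21.8°, the equirectangular projection gives x = Rλ cos φ₀, y = Rφ, so h = 1 and k = cos 21.8° / cos φ.
At 51.4°: h = 1.000, k = 1.488; principal scales a = 1.488, b = 1.000.
sin(ω/2) = (a − b)/(a + b) = 0.4882/2.488 = 0.1962, so ω = 2 arcsin(0.1962) ≈ 22.6°.

22.6°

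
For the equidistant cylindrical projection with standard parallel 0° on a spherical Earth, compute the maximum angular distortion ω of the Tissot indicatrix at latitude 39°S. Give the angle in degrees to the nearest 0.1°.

14.4°

Plate carrée maps x = Rλ, y = Rφ. The meridian scale is h = 1 and the parallel scale is k = 1/cos φ = sec φ.
At 39°: h = 1.000, k = 1.287; principal scales a = 1.287, b = 1.000.
sin(ω/2) = (a − b)/(a + b) = 0.2868/2.287 = 0.1254, so ω = 2 arcsin(0.1254) ≈ 14.4°.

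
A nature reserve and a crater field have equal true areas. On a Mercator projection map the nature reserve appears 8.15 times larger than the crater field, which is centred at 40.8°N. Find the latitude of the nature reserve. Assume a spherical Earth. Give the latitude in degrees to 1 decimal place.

Mercator areal scale is sec²φ, so apparent-area ratio = sec²φ₁ / sec²φ₂ = cos²φ₂ / cos²φ₁.
cos²φ₂ / cos²φ₁ = 8.15  ⇒  cos φ₁ = cos 40.8° / √8.15 = 0.7570/2.855 = 0.2652.
φ₁ = arccos(0.2652) ≈ 74.6°.

74.6°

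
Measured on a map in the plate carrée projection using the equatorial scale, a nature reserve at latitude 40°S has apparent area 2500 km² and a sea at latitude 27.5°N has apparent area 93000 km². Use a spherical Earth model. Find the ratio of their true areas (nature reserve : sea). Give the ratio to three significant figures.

0.0232

On the plate carrée, areal scale = h·k = 1 × sec φ, so true area = apparent × cos φ.
True area of nature reserve: 2500 × cos(40°) = 2500 × 0.7660 = 1915 km².
True area of sea: 93000 × cos(27.5°) = 93000 × 0.8870 = 82490 km².
Ratio = 1915 / 82490 ≈ 0.0232.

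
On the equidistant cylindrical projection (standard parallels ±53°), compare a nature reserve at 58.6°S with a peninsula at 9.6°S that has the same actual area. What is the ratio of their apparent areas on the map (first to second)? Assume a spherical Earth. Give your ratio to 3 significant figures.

1.89

The equidistant cylindrical projection with φ₀ = 53° has h = 1 (meridians true) and k = cos φ₀ / cos φ along parallels.
Areal scale at 58.6°: h·k = 1.000 × 1.155 = 1.155.
Areal scale at 9.6°: h·k = 1.000 × 0.6104 = 0.6104.
Ratio = 1.155/0.6104 ≈ 1.89.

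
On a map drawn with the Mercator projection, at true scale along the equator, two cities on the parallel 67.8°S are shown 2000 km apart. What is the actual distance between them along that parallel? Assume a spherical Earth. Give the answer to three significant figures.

The Mercator projection is conformal; its linear scale factor is the same in every direction and equals sec φ = 1/cos φ.
Along the parallel at 67.8°, map distances are exaggerated by k = sec 67.8° = 2.647.
True distance = 2000 / 2.647 = 2000 × cos 67.8° ≈ 756 km.

756 km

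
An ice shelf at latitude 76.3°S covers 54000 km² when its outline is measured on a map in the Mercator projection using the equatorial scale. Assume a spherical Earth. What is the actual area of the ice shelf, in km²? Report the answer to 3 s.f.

3030 km²

For Mercator, h = k = sec φ (a conformal cylindrical projection has a single point scale, 1/cos φ).
Areal scale = k² = sec²φ = 1/cos²(76.3°) = 1/0.2368² = 17.83.
True area = apparent / (areal scale) = 54000 / 17.83 ≈ 3030 km².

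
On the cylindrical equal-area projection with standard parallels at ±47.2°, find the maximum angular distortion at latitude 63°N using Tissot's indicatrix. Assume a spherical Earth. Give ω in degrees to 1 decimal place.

Cylindrical equal-area (φ₀ = 47.2°): h = cos φ / cos 47.2° along meridians, k = cos 47.2° / cos φ along parallels; h·k = 1.
At 63°: h = 0.6682, k = 1.497; principal scales a = 1.497, b = 0.6682.
sin(ω/2) = (a − b)/(a + b) = 0.8284/2.165 = 0.3827, so ω = 2 arcsin(0.3827) ≈ 45.0°.

45.0°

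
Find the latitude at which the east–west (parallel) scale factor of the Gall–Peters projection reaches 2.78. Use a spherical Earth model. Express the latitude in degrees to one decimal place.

75.3°

Gall–Peters is a cylindrical equal-area projection with standard parallels at ±45°. For cylindrical equal-area with standard parallel φ₀, h = cos φ / cos φ₀ and k = cos φ₀ / cos φ, so h·k = 1.
k = cos φ₀ / cos φ = 2.78  ⇒  cos φ = cos 45° / 2.78 = 0.2544.
φ = arccos(0.2544) ≈ 75.3°.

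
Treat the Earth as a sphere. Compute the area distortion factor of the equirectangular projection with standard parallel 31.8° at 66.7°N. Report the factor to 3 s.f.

With standard parallel φ₀ = 31.8°, the equirectangular projection gives x = Rλ cos φ₀, y = Rφ, so h = 1 and k = cos 31.8° / cos φ.
Areal scale = h·k = 1 × cos φ₀ / cos φ; at 66.7°, h = 1.000, k = 2.149, so h·k = 2.149.

2.15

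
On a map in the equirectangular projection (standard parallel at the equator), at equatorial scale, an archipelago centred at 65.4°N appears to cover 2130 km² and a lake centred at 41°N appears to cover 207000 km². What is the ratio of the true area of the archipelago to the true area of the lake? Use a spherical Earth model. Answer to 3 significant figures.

Plate carrée has h = 1 and k = sec φ, giving areal scale sec φ; true area = (apparent area) · cos φ.
True area of archipelago: 2130 × cos(65.4°) = 2130 × 0.4163 = 886.7 km².
True area of lake: 207000 × cos(41°) = 207000 × 0.7547 = 156200 km².
Ratio = 886.7 / 156200 ≈ 0.00568.

0.00568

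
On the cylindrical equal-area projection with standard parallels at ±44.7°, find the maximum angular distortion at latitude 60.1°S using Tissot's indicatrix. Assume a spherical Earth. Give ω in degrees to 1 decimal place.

A cylindrical equal-area projection with standard parallel φ₀ has meridian scale h = cos φ / cos φ₀ and parallel scale k = cos φ₀ / cos φ (so areas are preserved, h·k = 1).
At 60.1°: h = 0.7013, k = 1.426; principal scales a = 1.426, b = 0.7013.
sin(ω/2) = (a − b)/(a + b) = 0.7246/2.127 = 0.3406, so ω = 2 arcsin(0.3406) ≈ 39.8°.

39.8°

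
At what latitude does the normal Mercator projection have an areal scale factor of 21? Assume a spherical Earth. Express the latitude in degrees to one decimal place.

Mercator areal scale is sec²φ.
sec²φ = 21  ⇒  cos²φ = 0.04762  ⇒  cos φ = 0.2182.
φ = arccos(0.2182) ≈ 77.4°.

77.4°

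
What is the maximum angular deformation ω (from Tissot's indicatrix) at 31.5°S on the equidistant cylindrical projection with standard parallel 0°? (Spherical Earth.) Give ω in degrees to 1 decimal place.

For the equirectangular projection with φ₀ = 0 (plate carrée), h = 1 along meridians and k = sec φ along parallels.
At 31.5°: h = 1.000, k = 1.173; principal scales a = 1.173, b = 1.000.
sin(ω/2) = (a − b)/(a + b) = 0.1728/2.173 = 0.07954, so ω = 2 arcsin(0.07954) ≈ 9.1°.

9.1°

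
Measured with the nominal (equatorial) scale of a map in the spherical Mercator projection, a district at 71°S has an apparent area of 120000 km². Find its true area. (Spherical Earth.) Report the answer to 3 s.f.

12700 km²

Mercator is conformal, so the point scale is isotropic: h = k = sec φ = 1/cos φ.
Areal scale = k² = sec²φ = 1/cos²(71°) = 1/0.3256² = 9.434.
True area = apparent / (areal scale) = 120000 / 9.434 ≈ 12700 km².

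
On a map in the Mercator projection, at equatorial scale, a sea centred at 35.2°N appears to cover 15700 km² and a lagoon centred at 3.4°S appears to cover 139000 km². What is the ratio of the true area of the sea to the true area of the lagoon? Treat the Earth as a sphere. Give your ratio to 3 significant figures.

Mercator's areal exaggeration is sec²φ; hence true area = (apparent area) · cos²φ.
True area of sea: 15700 × cos²(35.2°) = 15700 × 0.6677 = 10480 km².
True area of lagoon: 139000 × cos²(3.4°) = 139000 × 0.9965 = 138500 km².
Ratio = 10480 / 138500 ≈ 0.0757.

0.0757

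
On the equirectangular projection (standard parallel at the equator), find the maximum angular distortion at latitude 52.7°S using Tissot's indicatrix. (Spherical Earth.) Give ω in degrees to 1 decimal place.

28.4°

For the equirectangular projection with φ₀ = 0 (plate carrée), h = 1 along meridians and k = sec φ along parallels.
At 52.7°: h = 1.000, k = 1.650; principal scales a = 1.650, b = 1.000.
sin(ω/2) = (a − b)/(a + b) = 0.6502/2.650 = 0.2453, so ω = 2 arcsin(0.2453) ≈ 28.4°.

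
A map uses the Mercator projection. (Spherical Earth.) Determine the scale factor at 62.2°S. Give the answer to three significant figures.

2.14

For Mercator, h = k = sec φ (a conformal cylindrical projection has a single point scale, 1/cos φ).
k = 1/cos 62.2° = 1/0.4664 = 2.144.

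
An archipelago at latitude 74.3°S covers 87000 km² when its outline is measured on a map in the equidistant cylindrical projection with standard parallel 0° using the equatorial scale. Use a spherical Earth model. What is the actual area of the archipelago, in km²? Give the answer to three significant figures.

For the equirectangular projection with φ₀ = 0 (plate carrée), h = 1 along meridians and k = sec φ along parallels.
Areal scale = h·k = 1 × sec φ; at 74.3°, h = 1.000, k = 3.695, so h·k = 3.695.
True area = apparent / (areal scale) = 87000 / 3.695 ≈ 23500 km².

23500 km²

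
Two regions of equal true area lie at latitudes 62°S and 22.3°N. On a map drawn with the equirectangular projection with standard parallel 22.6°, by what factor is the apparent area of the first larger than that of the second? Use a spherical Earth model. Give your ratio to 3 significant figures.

With standard parallel φ₀ = 22.6°, the equirectangular projection gives x = Rλ cos φ₀, y = Rφ, so h = 1 and k = cos 22.6° / cos φ.
Areal scale at 62°: h·k = 1.000 × 1.966 = 1.966.
Areal scale at 22.3°: h·k = 1.000 × 0.9978 = 0.9978.
Ratio = 1.966/0.9978 ≈ 1.97.

1.97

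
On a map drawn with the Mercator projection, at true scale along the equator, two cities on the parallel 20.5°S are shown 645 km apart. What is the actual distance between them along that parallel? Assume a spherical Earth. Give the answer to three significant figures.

604 km

The Mercator projection is conformal; its linear scale factor is the same in every direction and equals sec φ = 1/cos φ.
Along the parallel at 20.5°, map distances are exaggerated by k = sec 20.5° = 1.068.
True distance = 645 / 1.068 = 645 × cos 20.5° ≈ 604 km.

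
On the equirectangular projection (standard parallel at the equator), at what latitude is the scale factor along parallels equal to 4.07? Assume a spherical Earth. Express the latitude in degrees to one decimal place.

Plate carrée: h = 1, k = sec φ along parallels.
sec φ = 4.07  ⇒  cos φ = 0.2457  ⇒  φ ≈ 75.8°.

75.8°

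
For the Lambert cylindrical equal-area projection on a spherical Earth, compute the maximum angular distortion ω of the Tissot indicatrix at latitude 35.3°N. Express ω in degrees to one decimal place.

23.1°

The Lambert cylindrical equal-area projection is the cylindrical equal-area projection with its standard parallel at the equator (φ₀ = 0). For cylindrical equal-area with standard parallel φ₀, h = cos φ / cos φ₀ and k = cos φ₀ / cos φ, so h·k = 1.
At 35.3°: h = 0.8161, k = 1.225; principal scales a = 1.225, b = 0.8161.
sin(ω/2) = (a − b)/(a + b) = 0.4091/2.041 = 0.2004, so ω = 2 arcsin(0.2004) ≈ 23.1°.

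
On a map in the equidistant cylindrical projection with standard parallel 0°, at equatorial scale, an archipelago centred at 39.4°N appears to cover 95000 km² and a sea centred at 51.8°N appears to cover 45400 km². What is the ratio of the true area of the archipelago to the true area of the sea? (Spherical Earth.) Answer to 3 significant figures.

2.61

On the plate carrée, areal scale = h·k = 1 × sec φ, so true area = apparent × cos φ.
True area of archipelago: 95000 × cos(39.4°) = 95000 × 0.7727 = 73410 km².
True area of sea: 45400 × cos(51.8°) = 45400 × 0.6184 = 28080 km².
Ratio = 73410 / 28080 ≈ 2.61.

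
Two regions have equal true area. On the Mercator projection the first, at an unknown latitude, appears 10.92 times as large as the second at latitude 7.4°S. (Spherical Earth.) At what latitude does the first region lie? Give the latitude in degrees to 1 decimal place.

For equal true areas on Mercator, apparent areas scale as sec²φ, so the ratio is cos²φ₂ / cos²φ₁.
cos²φ₂ / cos²φ₁ = 10.92  ⇒  cos φ₁ = cos 7.4° / √10.92 = 0.9917/3.305 = 0.3001.
φ₁ = arccos(0.3001) ≈ 72.5°.

72.5°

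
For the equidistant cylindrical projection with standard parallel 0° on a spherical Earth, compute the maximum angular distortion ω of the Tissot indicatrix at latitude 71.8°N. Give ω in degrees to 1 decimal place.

63.2°

For the equirectangular projection with φ₀ = 0 (plate carrée), h = 1 along meridians and k = sec φ along parallels.
At 71.8°: h = 1.000, k = 3.202; principal scales a = 3.202, b = 1.000.
sin(ω/2) = (a − b)/(a + b) = 2.202/4.202 = 0.5240, so ω = 2 arcsin(0.5240) ≈ 63.2°.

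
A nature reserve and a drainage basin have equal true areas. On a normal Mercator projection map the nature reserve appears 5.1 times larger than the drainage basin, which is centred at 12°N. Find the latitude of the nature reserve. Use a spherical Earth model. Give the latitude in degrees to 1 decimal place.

64.3°

For equal true areas on Mercator, apparent areas scale as sec²φ, so the ratio is cos²φ₂ / cos²φ₁.
cos²φ₂ / cos²φ₁ = 5.1  ⇒  cos φ₁ = cos 12° / √5.1 = 0.9781/2.258 = 0.4331.
φ₁ = arccos(0.4331) ≈ 64.3°.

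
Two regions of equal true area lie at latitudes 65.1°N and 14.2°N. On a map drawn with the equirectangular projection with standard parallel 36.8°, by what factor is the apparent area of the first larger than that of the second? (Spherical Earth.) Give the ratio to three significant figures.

2.30

The equidistant cylindrical projection with φ₀ = 36.8° has h = 1 (meridians true) and k = cos φ₀ / cos φ along parallels.
Areal scale at 65.1°: h·k = 1.000 × 1.902 = 1.902.
Areal scale at 14.2°: h·k = 1.000 × 0.8260 = 0.8260.
Ratio = 1.902/0.8260 ≈ 2.30.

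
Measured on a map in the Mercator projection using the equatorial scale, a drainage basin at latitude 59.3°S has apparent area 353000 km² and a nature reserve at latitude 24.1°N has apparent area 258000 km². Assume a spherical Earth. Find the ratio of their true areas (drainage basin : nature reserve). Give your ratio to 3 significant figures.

Since Mercator area scale is 1/cos²φ, the true area equals the apparent area multiplied by cos²φ.
True area of drainage basin: 353000 × cos²(59.3°) = 353000 × 0.2607 = 92010 km².
True area of nature reserve: 258000 × cos²(24.1°) = 258000 × 0.8333 = 215000 km².
Ratio = 92010 / 215000 ≈ 0.428.

0.428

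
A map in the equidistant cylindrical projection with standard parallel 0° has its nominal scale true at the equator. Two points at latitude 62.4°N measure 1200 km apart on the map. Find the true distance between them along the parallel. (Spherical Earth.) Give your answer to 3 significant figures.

Plate carrée maps x = Rλ, y = Rφ. The meridian scale is h = 1 and the parallel scale is k = 1/cos φ = sec φ.
Along the parallel at 62.4°, map distances are exaggerated by k = sec 62.4° = 2.158.
True distance = 1200 / 2.158 = 1200 × cos 62.4° ≈ 556 km.

556 km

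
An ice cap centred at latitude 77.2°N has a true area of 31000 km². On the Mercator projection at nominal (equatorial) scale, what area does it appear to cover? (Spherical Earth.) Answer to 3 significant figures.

632000 km²

For Mercator, h = k = sec φ (a conformal cylindrical projection has a single point scale, 1/cos φ).
Areal scale = k² = sec²φ = 1/cos²(77.2°) = 1/0.2215² = 20.37.
Apparent area = 31000 × 20.37 ≈ 632000 km².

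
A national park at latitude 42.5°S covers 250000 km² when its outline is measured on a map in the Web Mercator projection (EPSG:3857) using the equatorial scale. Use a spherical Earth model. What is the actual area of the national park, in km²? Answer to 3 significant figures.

136000 km²

For Mercator, h = k = sec φ (a conformal cylindrical projection has a single point scale, 1/cos φ).
Areal scale = k² = sec²φ = 1/cos²(42.5°) = 1/0.7373² = 1.840.
True area = apparent / (areal scale) = 250000 / 1.840 ≈ 136000 km².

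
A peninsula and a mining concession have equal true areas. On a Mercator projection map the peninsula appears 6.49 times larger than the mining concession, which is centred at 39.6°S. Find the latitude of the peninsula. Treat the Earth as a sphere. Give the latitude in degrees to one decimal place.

72.4°

Mercator areal scale is sec²φ, so apparent-area ratio = sec²φ₁ / sec²φ₂ = cos²φ₂ / cos²φ₁.
cos²φ₂ / cos²φ₁ = 6.49  ⇒  cos φ₁ = cos 39.6° / √6.49 = 0.7705/2.548 = 0.3025.
φ₁ = arccos(0.3025) ≈ 72.4°.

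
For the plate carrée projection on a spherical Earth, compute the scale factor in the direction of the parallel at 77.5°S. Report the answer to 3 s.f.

Plate carrée maps x = Rλ, y = Rφ. The meridian scale is h = 1 and the parallel scale is k = 1/cos φ = sec φ.
k = 1/cos 77.5° = 1/0.2164 = 4.620.

4.62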